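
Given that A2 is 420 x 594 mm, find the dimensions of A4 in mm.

210 × 297 mm

A3: ⌊594/2⌋ × 420 = 297 × 420 mm
A4: ⌊420/2⌋ × 297 = 210 × 297 mm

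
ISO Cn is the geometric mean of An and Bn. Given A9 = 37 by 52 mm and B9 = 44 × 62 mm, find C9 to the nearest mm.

40 × 57 mm

Short side: √(37 · 44) = √1628 ≈ 40.3 → 40 mm
Long side: √(52 · 62) = √3224 ≈ 56.8 → 57 mm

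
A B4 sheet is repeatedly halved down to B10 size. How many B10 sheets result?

64

Each ISO step halves the sheet: 1 × B4 → 2 × B5 → 4 × B6 → 8 × B7 → …
From B4 to B10 is 6 halving steps: 2^6 = 64.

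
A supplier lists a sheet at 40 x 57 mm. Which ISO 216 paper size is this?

Aspect ratio 57/40 ≈ 1.425 — close to the ISO √2 ≈ 1.414.
In the C-series (envelope sizes, between A and B): C9 = 40 × 57 mm.

C9 (40 × 57 mm)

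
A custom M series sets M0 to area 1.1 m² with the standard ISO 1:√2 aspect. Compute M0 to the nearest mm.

Let the short side be w mm. Then w · w√2 = 1.1 m² = 1,100,000 mm².
w² = 1,100,000/√2, so w ≈ 881.9 mm; long side = w√2 ≈ 1247.3 mm.

882 × 1247 mm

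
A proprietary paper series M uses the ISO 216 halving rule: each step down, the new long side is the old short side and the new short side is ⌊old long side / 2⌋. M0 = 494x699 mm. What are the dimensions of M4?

123 × 174 mm

M1: ⌊699/2⌋ × 494 = 349 × 494 mm
M2: ⌊494/2⌋ × 349 = 247 × 349 mm
M3: ⌊349/2⌋ × 247 = 174 × 247 mm
M4: ⌊247/2⌋ × 174 = 123 × 174 mm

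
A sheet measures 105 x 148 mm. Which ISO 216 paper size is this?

A6 (105 × 148 mm)

Aspect ratio 148/105 ≈ 1.410 — close to the ISO √2 ≈ 1.414.
In the A-series (A0 area = 1 m²): A6 = 105 × 148 mm.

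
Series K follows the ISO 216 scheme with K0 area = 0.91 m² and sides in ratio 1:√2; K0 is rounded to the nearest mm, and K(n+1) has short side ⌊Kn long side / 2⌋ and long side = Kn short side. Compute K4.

Let K0's short side be w mm. w · w√2 = 0.91 m² = 910,000 mm², so w ≈ 802.2 mm and w√2 ≈ 1134.4 mm → K0 = 802 × 1134 mm.
K1: ⌊1134/2⌋ × 802 = 567 × 802 mm
K2: ⌊802/2⌋ × 567 = 401 × 567 mm
K3: ⌊567/2⌋ × 401 = 283 × 401 mm
K4: ⌊401/2⌋ × 283 = 200 × 283 mm

200 × 283 mm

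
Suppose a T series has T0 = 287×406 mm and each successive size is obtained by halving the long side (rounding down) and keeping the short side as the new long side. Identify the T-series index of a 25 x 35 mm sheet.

T7

T0: 287 × 406 mm
T1: 203 × 287 mm
T2: 143 × 203 mm
T3: 101 × 143 mm
T4: 71 × 101 mm
T5: 50 × 71 mm
T6: 35 × 50 mm
T7: 25 × 35 mm
T8: 17 × 25 mm
→ matches T7.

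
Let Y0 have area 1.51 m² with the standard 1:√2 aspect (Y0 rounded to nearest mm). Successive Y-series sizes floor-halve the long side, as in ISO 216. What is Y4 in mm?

Let Y0's short side be w mm. w · w√2 = 1.51 m² = 1,510,000 mm², so w ≈ 1033.3 mm and w√2 ≈ 1461.3 mm → Y0 = 1033 × 1461 mm.
Y1: ⌊1461/2⌋ × 1033 = 730 × 1033 mm
Y2: ⌊1033/2⌋ × 730 = 516 × 730 mm
Y3: ⌊730/2⌋ × 516 = 365 × 516 mm
Y4: ⌊516/2⌋ × 365 = 258 × 365 mm

258 × 365 mm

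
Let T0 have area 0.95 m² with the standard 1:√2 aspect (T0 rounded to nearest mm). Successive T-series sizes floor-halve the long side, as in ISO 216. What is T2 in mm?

410 × 579 mm

Let T0's short side be w mm. w · w√2 = 0.95 m² = 950,000 mm², so w ≈ 819.6 mm and w√2 ≈ 1159.1 mm → T0 = 820 × 1159 mm.
T1: ⌊1159/2⌋ × 820 = 579 × 820 mm
T2: ⌊820/2⌋ × 579 = 410 × 579 mm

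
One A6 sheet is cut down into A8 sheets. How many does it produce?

A6 = 105 × 148 mm; A8 = 52 × 74 mm.
Each halving step doubles the count; 2 steps from A6 to A8.
2^2 = 4.

4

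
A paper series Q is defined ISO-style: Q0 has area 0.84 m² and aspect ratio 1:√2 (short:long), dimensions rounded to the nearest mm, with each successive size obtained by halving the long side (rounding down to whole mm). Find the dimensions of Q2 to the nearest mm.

Let Q0's short side be w mm. w · w√2 = 0.84 m² = 840,000 mm², so w ≈ 770.7 mm and w√2 ≈ 1089.9 mm → Q0 = 771 × 1090 mm.
Q1: ⌊1090/2⌋ × 771 = 545 × 771 mm
Q2: ⌊771/2⌋ × 545 = 385 × 545 mm

385 × 545 mm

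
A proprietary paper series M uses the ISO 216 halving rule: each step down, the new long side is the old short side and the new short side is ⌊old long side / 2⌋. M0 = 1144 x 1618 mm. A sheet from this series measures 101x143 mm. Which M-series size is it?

M0: 1144 × 1618 mm
M1: 809 × 1144 mm
M2: 572 × 809 mm
M3: 404 × 572 mm
M4: 286 × 404 mm
M5: 202 × 286 mm
M6: 143 × 202 mm
M7: 101 × 143 mm
M8: 71 × 101 mm
→ matches M7.

M7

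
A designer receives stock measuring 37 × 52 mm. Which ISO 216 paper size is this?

Aspect ratio 52/37 ≈ 1.405 — close to the ISO √2 ≈ 1.414.
In the A-series (A0 area = 1 m²): A9 = 37 × 52 mm.

A9 (37 × 52 mm)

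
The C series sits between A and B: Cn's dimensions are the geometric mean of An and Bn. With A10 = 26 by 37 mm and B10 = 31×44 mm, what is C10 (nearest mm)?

Short side: √(26 · 31) = √806 ≈ 28.4 → 28 mm
Long side: √(37 · 44) = √1628 ≈ 40.3 → 40 mm

28 × 40 mm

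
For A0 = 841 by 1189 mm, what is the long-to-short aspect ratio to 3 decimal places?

1.414

1189 / 841 = 1.414
Matches √2 ≈ 1.414 — the ISO 216 defining ratio.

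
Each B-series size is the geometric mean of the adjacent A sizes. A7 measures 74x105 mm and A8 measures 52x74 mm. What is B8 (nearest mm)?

62 × 88 mm

Short side: √(74 · 52) = √3848 ≈ 62.0 → 62 mm
Long side: √(105 · 74) = √7770 ≈ 88.1 → 88 mm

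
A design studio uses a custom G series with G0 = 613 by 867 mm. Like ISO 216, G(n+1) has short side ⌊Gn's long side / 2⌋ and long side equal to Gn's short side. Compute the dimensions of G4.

153 × 216 mm

G1: ⌊867/2⌋ × 613 = 433 × 613 mm
G2: ⌊613/2⌋ × 433 = 306 × 433 mm
G3: ⌊433/2⌋ × 306 = 216 × 306 mm
G4: ⌊306/2⌋ × 216 = 153 × 216 mm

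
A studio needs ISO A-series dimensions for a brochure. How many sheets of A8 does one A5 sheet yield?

8

Each ISO step halves the sheet: 1 × A5 → 2 × A6 → 4 × A7 → 8 × A8
From A5 to A8 is 3 halving steps: 2^3 = 8.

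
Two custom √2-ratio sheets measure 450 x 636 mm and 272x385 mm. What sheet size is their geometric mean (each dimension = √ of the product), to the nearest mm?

350 × 495 mm

Short side: √(450 · 272) = √122400 ≈ 349.9 → 350 mm
Long side: √(636 · 385) = √244860 ≈ 494.8 → 495 mm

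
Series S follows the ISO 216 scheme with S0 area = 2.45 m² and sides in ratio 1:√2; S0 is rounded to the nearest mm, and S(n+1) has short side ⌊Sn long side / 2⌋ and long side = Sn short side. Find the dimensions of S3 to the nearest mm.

Let S0's short side be w mm. w · w√2 = 2.45 m² = 2,450,000 mm², so w ≈ 1316.2 mm and w√2 ≈ 1861.4 mm → S0 = 1316 × 1861 mm.
S1: ⌊1861/2⌋ × 1316 = 930 × 1316 mm
S2: ⌊1316/2⌋ × 930 = 658 × 930 mm
S3: ⌊930/2⌋ × 658 = 465 × 658 mm

465 × 658 mm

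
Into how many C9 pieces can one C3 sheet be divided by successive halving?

64

C3 = 324 × 458 mm; C9 = 40 × 57 mm.
Each halving step doubles the count; 6 steps from C3 to C9.
2^6 = 64.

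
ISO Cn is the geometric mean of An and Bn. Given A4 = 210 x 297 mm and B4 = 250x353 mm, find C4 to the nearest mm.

Short side: √(210 · 250) = √52500 ≈ 229.1 → 229 mm
Long side: √(297 · 353) = √104841 ≈ 323.8 → 324 mm

229 × 324 mm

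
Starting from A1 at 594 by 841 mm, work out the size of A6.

A2: ⌊841/2⌋ × 594 = 420 × 594 mm
A3: ⌊594/2⌋ × 420 = 297 × 420 mm
A4: ⌊420/2⌋ × 297 = 210 × 297 mm
A5: ⌊297/2⌋ × 210 = 148 × 210 mm
A6: ⌊210/2⌋ × 148 = 105 × 148 mm

105 × 148 mm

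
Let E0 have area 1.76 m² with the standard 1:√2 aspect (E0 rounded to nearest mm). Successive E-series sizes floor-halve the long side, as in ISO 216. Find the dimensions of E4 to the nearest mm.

279 × 394 mm

Let E0's short side be w mm. w · w√2 = 1.76 m² = 1,760,000 mm², so w ≈ 1115.6 mm and w√2 ≈ 1577.7 mm → E0 = 1116 × 1578 mm.
E1: ⌊1578/2⌋ × 1116 = 789 × 1116 mm
E2: ⌊1116/2⌋ × 789 = 558 × 789 mm
E3: ⌊789/2⌋ × 558 = 394 × 558 mm
E4: ⌊558/2⌋ × 394 = 279 × 394 mm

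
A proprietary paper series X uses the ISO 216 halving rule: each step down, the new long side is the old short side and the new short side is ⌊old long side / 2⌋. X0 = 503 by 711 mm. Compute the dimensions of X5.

88 × 125 mm

X1: ⌊711/2⌋ × 503 = 355 × 503 mm
X2: ⌊503/2⌋ × 355 = 251 × 355 mm
X3: ⌊355/2⌋ × 251 = 177 × 251 mm
X4: ⌊251/2⌋ × 177 = 125 × 177 mm
X5: ⌊177/2⌋ × 125 = 88 × 125 mm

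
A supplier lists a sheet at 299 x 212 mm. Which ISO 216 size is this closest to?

A4 (210 × 297 mm)

Aspect ratio 299/212 ≈ 1.410 — close to the ISO √2 ≈ 1.414.
In the A-series (A0 area = 1 m²): A4 = 210 × 297 mm.
Off by 4 mm total — nearest standard size.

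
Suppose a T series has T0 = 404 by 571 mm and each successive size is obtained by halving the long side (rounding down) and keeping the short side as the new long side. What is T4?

101 × 142 mm

T1: ⌊571/2⌋ × 404 = 285 × 404 mm
T2: ⌊404/2⌋ × 285 = 202 × 285 mm
T3: ⌊285/2⌋ × 202 = 142 × 202 mm
T4: ⌊202/2⌋ × 142 = 101 × 142 mm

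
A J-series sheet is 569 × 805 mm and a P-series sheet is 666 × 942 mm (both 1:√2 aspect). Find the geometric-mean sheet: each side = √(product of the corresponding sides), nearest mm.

Short side: √(569 · 666) = √378954 ≈ 615.6 → 616 mm
Long side: √(805 · 942) = √758310 ≈ 870.8 → 871 mm

616 × 871 mm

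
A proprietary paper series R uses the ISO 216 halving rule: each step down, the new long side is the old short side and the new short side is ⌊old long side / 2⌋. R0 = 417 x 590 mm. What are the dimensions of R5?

73 × 104 mm

R1: ⌊590/2⌋ × 417 = 295 × 417 mm
R2: ⌊417/2⌋ × 295 = 208 × 295 mm
R3: ⌊295/2⌋ × 208 = 147 × 208 mm
R4: ⌊208/2⌋ × 147 = 104 × 147 mm
R5: ⌊147/2⌋ × 104 = 73 × 104 mm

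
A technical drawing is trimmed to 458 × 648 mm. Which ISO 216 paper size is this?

C2 (458 × 648 mm)

Aspect ratio 648/458 ≈ 1.415 — close to the ISO √2 ≈ 1.414.
In the C-series (envelope sizes, between A and B): C2 = 458 × 648 mm.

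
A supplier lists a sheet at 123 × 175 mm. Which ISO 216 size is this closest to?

Aspect ratio 175/123 ≈ 1.423 — close to the ISO √2 ≈ 1.414.
In the B-series (B0 = 1000 × 1414 mm): B6 = 125 × 176 mm.
Off by 3 mm total — nearest standard size.

B6 (125 × 176 mm)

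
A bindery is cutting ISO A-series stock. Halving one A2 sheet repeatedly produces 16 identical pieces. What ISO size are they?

A6

16 = 2^4, so 4 halving steps.
A2 → A3 → … → A6 after 4 steps.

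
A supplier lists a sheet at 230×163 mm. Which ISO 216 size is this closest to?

Aspect ratio 230/163 ≈ 1.411 — close to the ISO √2 ≈ 1.414.
In the C-series (envelope sizes, between A and B): C5 = 162 × 229 mm.
Off by 2 mm total — nearest standard size.

C5 (162 × 229 mm)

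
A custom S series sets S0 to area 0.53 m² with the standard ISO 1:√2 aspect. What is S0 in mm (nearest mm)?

612 × 866 mm

Let the short side be w mm. Then w · w√2 = 0.53 m² = 530,000 mm².
w² = 530,000/√2, so w ≈ 612.2 mm; long side = w√2 ≈ 865.8 mm.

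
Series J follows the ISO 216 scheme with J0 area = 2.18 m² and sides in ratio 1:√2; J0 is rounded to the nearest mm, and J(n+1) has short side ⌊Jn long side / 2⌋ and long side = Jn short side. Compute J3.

439 × 621 mm

Let J0's short side be w mm. w · w√2 = 2.18 m² = 2,180,000 mm², so w ≈ 1241.6 mm and w√2 ≈ 1755.8 mm → J0 = 1242 × 1756 mm.
J1: ⌊1756/2⌋ × 1242 = 878 × 1242 mm
J2: ⌊1242/2⌋ × 878 = 621 × 878 mm
J3: ⌊878/2⌋ × 621 = 439 × 621 mm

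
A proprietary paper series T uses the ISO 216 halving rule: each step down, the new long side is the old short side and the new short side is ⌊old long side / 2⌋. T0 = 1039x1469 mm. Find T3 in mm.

367 × 519 mm

T1: ⌊1469/2⌋ × 1039 = 734 × 1039 mm
T2: ⌊1039/2⌋ × 734 = 519 × 734 mm
T3: ⌊734/2⌋ × 519 = 367 × 519 mm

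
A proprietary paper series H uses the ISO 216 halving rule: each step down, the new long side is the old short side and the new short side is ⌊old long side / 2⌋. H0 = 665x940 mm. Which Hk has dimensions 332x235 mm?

H3

H0: 665 × 940 mm
H1: 470 × 665 mm
H2: 332 × 470 mm
H3: 235 × 332 mm
H4: 166 × 235 mm
→ matches H3.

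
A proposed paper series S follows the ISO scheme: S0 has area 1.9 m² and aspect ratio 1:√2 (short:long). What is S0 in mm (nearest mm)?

Let the short side be w mm. Then w · w√2 = 1.9 m² = 1,900,000 mm².
w² = 1,900,000/√2, so w ≈ 1159.1 mm; long side = w√2 ≈ 1639.2 mm.

1159 × 1639 mm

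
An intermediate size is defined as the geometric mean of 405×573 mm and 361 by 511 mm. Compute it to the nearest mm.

Short side: √(405 · 361) = √146205 ≈ 382.4 → 382 mm
Long side: √(573 · 511) = √292803 ≈ 541.1 → 541 mm

382 × 541 mm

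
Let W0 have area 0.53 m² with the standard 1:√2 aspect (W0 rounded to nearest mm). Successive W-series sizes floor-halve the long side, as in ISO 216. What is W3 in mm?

216 × 306 mm

Let W0's short side be w mm. w · w√2 = 0.53 m² = 530,000 mm², so w ≈ 612.2 mm and w√2 ≈ 865.8 mm → W0 = 612 × 866 mm.
W1: ⌊866/2⌋ × 612 = 433 × 612 mm
W2: ⌊612/2⌋ × 433 = 306 × 433 mm
W3: ⌊433/2⌋ × 306 = 216 × 306 mm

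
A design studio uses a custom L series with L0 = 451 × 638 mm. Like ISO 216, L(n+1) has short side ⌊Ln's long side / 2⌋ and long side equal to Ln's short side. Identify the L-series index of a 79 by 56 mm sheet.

L6

L0: 451 × 638 mm
L1: 319 × 451 mm
L2: 225 × 319 mm
L3: 159 × 225 mm
L4: 112 × 159 mm
L5: 79 × 112 mm
L6: 56 × 79 mm
L7: 39 × 56 mm
→ matches L6.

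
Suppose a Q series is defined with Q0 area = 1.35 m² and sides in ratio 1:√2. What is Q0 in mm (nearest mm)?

977 × 1382 mm

Let the short side be w mm. Then w · w√2 = 1.35 m² = 1,350,000 mm².
w² = 1,350,000/√2, so w ≈ 977.0 mm; long side = w√2 ≈ 1381.7 mm.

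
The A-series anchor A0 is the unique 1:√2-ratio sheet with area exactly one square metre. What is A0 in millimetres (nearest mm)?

841 × 1189 mm

Let the short side be w mm. Then the long side is w√2 and w · w√2 = 10⁶ mm².
w² = 10⁶/√2, so w = 1000 / 2^(1/4) ≈ 840.9 mm; long side = 1000 · 2^(1/4) ≈ 1189.2 mm.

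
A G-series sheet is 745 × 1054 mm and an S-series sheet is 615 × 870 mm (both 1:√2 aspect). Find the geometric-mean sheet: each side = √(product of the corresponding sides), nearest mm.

Short side: √(745 · 615) = √458175 ≈ 676.9 → 677 mm
Long side: √(1054 · 870) = √916980 ≈ 957.6 → 958 mm

677 × 958 mm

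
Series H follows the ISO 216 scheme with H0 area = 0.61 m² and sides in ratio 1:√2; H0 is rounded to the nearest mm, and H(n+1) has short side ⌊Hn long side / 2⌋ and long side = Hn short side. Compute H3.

Let H0's short side be w mm. w · w√2 = 0.61 m² = 610,000 mm², so w ≈ 656.8 mm and w√2 ≈ 928.8 mm → H0 = 657 × 929 mm.
H1: ⌊929/2⌋ × 657 = 464 × 657 mm
H2: ⌊657/2⌋ × 464 = 328 × 464 mm
H3: ⌊464/2⌋ × 328 = 232 × 328 mm

232 × 328 mm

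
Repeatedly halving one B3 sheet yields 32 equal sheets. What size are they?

B8

32 = 2^5, so 5 halving steps.
B3 → B4 → … → B8 after 5 steps.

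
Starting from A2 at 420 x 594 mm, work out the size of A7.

74 × 105 mm

A3: ⌊594/2⌋ × 420 = 297 × 420 mm
A4: ⌊420/2⌋ × 297 = 210 × 297 mm
A5: ⌊297/2⌋ × 210 = 148 × 210 mm
A6: ⌊210/2⌋ × 148 = 105 × 148 mm
A7: ⌊148/2⌋ × 105 = 74 × 105 mm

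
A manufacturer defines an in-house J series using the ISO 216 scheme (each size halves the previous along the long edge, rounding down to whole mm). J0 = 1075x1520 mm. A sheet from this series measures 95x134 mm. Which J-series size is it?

J0: 1075 × 1520 mm
J1: 760 × 1075 mm
J2: 537 × 760 mm
J3: 380 × 537 mm
J4: 268 × 380 mm
J5: 190 × 268 mm
J6: 134 × 190 mm
J7: 95 × 134 mm
J8: 67 × 95 mm
→ matches J7.

J7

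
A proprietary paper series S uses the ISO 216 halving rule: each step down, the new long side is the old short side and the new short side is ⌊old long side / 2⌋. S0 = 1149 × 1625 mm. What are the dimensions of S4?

287 × 406 mm

S1: ⌊1625/2⌋ × 1149 = 812 × 1149 mm
S2: ⌊1149/2⌋ × 812 = 574 × 812 mm
S3: ⌊812/2⌋ × 574 = 406 × 574 mm
S4: ⌊574/2⌋ × 406 = 287 × 406 mm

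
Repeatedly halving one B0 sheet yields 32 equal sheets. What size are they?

B5

32 = 2^5, so 5 halving steps.
B0 → B1 → … → B5 after 5 steps.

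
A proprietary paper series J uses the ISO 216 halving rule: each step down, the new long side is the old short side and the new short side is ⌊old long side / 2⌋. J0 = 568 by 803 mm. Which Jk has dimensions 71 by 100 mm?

J6

J0: 568 × 803 mm
J1: 401 × 568 mm
J2: 284 × 401 mm
J3: 200 × 284 mm
J4: 142 × 200 mm
J5: 100 × 142 mm
J6: 71 × 100 mm
J7: 50 × 71 mm
→ matches J6.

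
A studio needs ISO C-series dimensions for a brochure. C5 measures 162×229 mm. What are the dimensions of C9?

40 × 57 mm

C6: ⌊229/2⌋ × 162 = 114 × 162 mm
C7: ⌊162/2⌋ × 114 = 81 × 114 mm
C8: ⌊114/2⌋ × 81 = 57 × 81 mm
C9: ⌊81/2⌋ × 57 = 40 × 57 mm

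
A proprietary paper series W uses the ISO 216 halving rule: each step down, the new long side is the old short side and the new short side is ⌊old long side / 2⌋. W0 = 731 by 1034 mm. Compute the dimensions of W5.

W1: ⌊1034/2⌋ × 731 = 517 × 731 mm
W2: ⌊731/2⌋ × 517 = 365 × 517 mm
W3: ⌊517/2⌋ × 365 = 258 × 365 mm
W4: ⌊365/2⌋ × 258 = 182 × 258 mm
W5: ⌊258/2⌋ × 182 = 129 × 182 mm

129 × 182 mm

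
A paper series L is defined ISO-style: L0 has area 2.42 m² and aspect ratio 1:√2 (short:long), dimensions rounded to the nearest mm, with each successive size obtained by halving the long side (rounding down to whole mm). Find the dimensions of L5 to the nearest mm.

Let L0's short side be w mm. w · w√2 = 2.42 m² = 2,420,000 mm², so w ≈ 1308.1 mm and w√2 ≈ 1850.0 mm → L0 = 1308 × 1850 mm.
L1: ⌊1850/2⌋ × 1308 = 925 × 1308 mm
L2: ⌊1308/2⌋ × 925 = 654 × 925 mm
L3: ⌊925/2⌋ × 654 = 462 × 654 mm
L4: ⌊654/2⌋ × 462 = 327 × 462 mm
L5: ⌊462/2⌋ × 327 = 231 × 327 mm

231 × 327 mm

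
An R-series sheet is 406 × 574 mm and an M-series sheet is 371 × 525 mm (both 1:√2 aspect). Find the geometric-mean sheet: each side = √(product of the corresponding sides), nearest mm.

388 × 549 mm

Short side: √(406 · 371) = √150626 ≈ 388.1 → 388 mm
Long side: √(574 · 525) = √301350 ≈ 549.0 → 549 mm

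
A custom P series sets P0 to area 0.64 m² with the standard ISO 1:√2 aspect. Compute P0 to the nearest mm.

673 × 951 mm

Let the short side be w mm. Then w · w√2 = 0.64 m² = 640,000 mm².
w² = 640,000/√2, so w ≈ 672.7 mm; long side = w√2 ≈ 951.4 mm.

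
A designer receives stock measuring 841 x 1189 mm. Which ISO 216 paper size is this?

Aspect ratio 1189/841 ≈ 1.414 — close to the ISO √2 ≈ 1.414.
In the A-series (A0 area = 1 m²): A0 = 841 × 1189 mm.

A0 (841 × 1189 mm)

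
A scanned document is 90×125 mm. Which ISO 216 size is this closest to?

Aspect ratio 125/90 ≈ 1.389 (ISO target is √2 ≈ 1.414).
In the B-series (B0 = 1000 × 1414 mm): B7 = 88 × 125 mm.
Off by 2 mm total — nearest standard size.

B7 (88 × 125 mm)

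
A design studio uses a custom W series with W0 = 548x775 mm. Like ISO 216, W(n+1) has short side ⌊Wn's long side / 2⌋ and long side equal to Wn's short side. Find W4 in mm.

137 × 193 mm

W1: ⌊775/2⌋ × 548 = 387 × 548 mm
W2: ⌊548/2⌋ × 387 = 274 × 387 mm
W3: ⌊387/2⌋ × 274 = 193 × 274 mm
W4: ⌊274/2⌋ × 193 = 137 × 193 mm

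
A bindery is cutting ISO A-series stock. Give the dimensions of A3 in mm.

297 × 420 mm

A0 = 841 × 1189 mm (A0 has area 1 m², aspect 1:√2).
A1: ⌊1189/2⌋ × 841 = 594 × 841 mm
A2: ⌊841/2⌋ × 594 = 420 × 594 mm
A3: ⌊594/2⌋ × 420 = 297 × 420 mm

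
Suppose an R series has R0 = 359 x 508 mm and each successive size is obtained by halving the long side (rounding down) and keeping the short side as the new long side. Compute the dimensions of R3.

127 × 179 mm

R1: ⌊508/2⌋ × 359 = 254 × 359 mm
R2: ⌊359/2⌋ × 254 = 179 × 254 mm
R3: ⌊254/2⌋ × 179 = 127 × 179 mm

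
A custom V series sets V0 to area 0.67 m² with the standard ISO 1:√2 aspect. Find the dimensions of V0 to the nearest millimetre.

688 × 973 mm

Let the short side be w mm. Then w · w√2 = 0.67 m² = 670,000 mm².
w² = 670,000/√2, so w ≈ 688.3 mm; long side = w√2 ≈ 973.4 mm.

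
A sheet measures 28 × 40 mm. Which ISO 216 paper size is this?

Aspect ratio 40/28 ≈ 1.429 — close to the ISO √2 ≈ 1.414.
In the C-series (envelope sizes, between A and B): C10 = 28 × 40 mm.

C10 (28 × 40 mm)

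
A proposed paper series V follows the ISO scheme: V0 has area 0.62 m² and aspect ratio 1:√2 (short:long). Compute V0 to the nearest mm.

Let the short side be w mm. Then w · w√2 = 0.62 m² = 620,000 mm².
w² = 620,000/√2, so w ≈ 662.1 mm; long side = w√2 ≈ 936.4 mm.

662 × 936 mm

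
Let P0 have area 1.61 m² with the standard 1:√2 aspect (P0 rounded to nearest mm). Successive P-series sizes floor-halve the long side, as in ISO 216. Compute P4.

266 × 377 mm

Let P0's short side be w mm. w · w√2 = 1.61 m² = 1,610,000 mm², so w ≈ 1067.0 mm and w√2 ≈ 1508.9 mm → P0 = 1067 × 1509 mm.
P1: ⌊1509/2⌋ × 1067 = 754 × 1067 mm
P2: ⌊1067/2⌋ × 754 = 533 × 754 mm
P3: ⌊754/2⌋ × 533 = 377 × 533 mm
P4: ⌊533/2⌋ × 377 = 266 × 377 mm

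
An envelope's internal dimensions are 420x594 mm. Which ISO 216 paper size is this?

A2 (420 × 594 mm)

Aspect ratio 594/420 ≈ 1.414 — close to the ISO √2 ≈ 1.414.
In the A-series (A0 area = 1 m²): A2 = 420 × 594 mm.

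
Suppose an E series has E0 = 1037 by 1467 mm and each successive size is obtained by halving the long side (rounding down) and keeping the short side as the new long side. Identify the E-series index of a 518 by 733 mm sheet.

E2

E0: 1037 × 1467 mm
E1: 733 × 1037 mm
E2: 518 × 733 mm
E3: 366 × 518 mm
→ matches E2.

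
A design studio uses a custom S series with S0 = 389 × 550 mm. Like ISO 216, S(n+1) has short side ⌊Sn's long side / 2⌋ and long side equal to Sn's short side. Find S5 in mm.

S1: ⌊550/2⌋ × 389 = 275 × 389 mm
S2: ⌊389/2⌋ × 275 = 194 × 275 mm
S3: ⌊275/2⌋ × 194 = 137 × 194 mm
S4: ⌊194/2⌋ × 137 = 97 × 137 mm
S5: ⌊137/2⌋ × 97 = 68 × 97 mm

68 × 97 mm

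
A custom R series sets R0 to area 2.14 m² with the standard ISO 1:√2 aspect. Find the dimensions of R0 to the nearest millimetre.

Let the short side be w mm. Then w · w√2 = 2.14 m² = 2,140,000 mm².
w² = 2,140,000/√2, so w ≈ 1230.1 mm; long side = w√2 ≈ 1739.7 mm.

1230 × 1740 mm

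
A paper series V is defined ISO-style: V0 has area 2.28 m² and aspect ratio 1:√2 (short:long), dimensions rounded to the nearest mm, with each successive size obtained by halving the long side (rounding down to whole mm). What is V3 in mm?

449 × 635 mm

Let V0's short side be w mm. w · w√2 = 2.28 m² = 2,280,000 mm², so w ≈ 1269.7 mm and w√2 ≈ 1795.7 mm → V0 = 1270 × 1796 mm.
V1: ⌊1796/2⌋ × 1270 = 898 × 1270 mm
V2: ⌊1270/2⌋ × 898 = 635 × 898 mm
V3: ⌊898/2⌋ × 635 = 449 × 635 mm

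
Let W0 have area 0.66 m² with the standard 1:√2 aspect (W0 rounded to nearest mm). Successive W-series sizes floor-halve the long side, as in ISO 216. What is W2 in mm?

Let W0's short side be w mm. w · w√2 = 0.66 m² = 660,000 mm², so w ≈ 683.1 mm and w√2 ≈ 966.1 mm → W0 = 683 × 966 mm.
W1: ⌊966/2⌋ × 683 = 483 × 683 mm
W2: ⌊683/2⌋ × 483 = 341 × 483 mm

341 × 483 mm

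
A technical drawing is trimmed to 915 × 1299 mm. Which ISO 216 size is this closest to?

C0 (917 × 1297 mm)

Aspect ratio 1299/915 ≈ 1.420 — close to the ISO √2 ≈ 1.414.
In the C-series (envelope sizes, between A and B): C0 = 917 × 1297 mm.
Off by 4 mm total — nearest standard size.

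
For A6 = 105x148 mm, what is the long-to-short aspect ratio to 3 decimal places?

1.410

148 / 105 = 1.410
ISO 216 targets √2 ≈ 1.414; the -0.005 deviation is from mm rounding.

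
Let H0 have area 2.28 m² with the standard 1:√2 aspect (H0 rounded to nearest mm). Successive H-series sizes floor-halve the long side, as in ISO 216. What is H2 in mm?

Let H0's short side be w mm. w · w√2 = 2.28 m² = 2,280,000 mm², so w ≈ 1269.7 mm and w√2 ≈ 1795.7 mm → H0 = 1270 × 1796 mm.
H1: ⌊1796/2⌋ × 1270 = 898 × 1270 mm
H2: ⌊1270/2⌋ × 898 = 635 × 898 mm

635 × 898 mm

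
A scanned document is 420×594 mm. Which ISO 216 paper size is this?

A2 (420 × 594 mm)

Aspect ratio 594/420 ≈ 1.414 — close to the ISO √2 ≈ 1.414.
In the A-series (A0 area = 1 m²): A2 = 420 × 594 mm.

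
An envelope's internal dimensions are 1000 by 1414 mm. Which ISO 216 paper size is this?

B0 (1000 × 1414 mm)

Aspect ratio 1414/1000 ≈ 1.414 — close to the ISO √2 ≈ 1.414.
In the B-series (B0 = 1000 × 1414 mm): B0 = 1000 × 1414 mm.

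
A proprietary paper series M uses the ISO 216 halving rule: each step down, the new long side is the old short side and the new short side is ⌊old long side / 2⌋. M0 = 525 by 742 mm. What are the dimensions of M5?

M1 = 371 × 525 mm (from M0 by 1 halving).
M2: ⌊525/2⌋ × 371 = 262 × 371 mm
M3: ⌊371/2⌋ × 262 = 185 × 262 mm
M4: ⌊262/2⌋ × 185 = 131 × 185 mm
M5: ⌊185/2⌋ × 131 = 92 × 131 mm

92 × 131 mm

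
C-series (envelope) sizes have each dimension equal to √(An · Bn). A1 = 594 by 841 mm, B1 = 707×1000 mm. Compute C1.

648 × 917 mm

Short side: √(594 · 707) = √419958 ≈ 648.0 → 648 mm
Long side: √(841 · 1000) = √841000 ≈ 917.1 → 917 mm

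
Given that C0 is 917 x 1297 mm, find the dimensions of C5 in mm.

162 × 229 mm

C1: ⌊1297/2⌋ × 917 = 648 × 917 mm
C2: ⌊917/2⌋ × 648 = 458 × 648 mm
C3: ⌊648/2⌋ × 458 = 324 × 458 mm
C4: ⌊458/2⌋ × 324 = 229 × 324 mm
C5: ⌊324/2⌋ × 229 = 162 × 229 mm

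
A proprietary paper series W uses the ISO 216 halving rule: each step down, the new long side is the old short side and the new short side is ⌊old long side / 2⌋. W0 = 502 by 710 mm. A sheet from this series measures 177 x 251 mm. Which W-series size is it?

W3

W0: 502 × 710 mm
W1: 355 × 502 mm
W2: 251 × 355 mm
W3: 177 × 251 mm
W4: 125 × 177 mm
→ matches W3.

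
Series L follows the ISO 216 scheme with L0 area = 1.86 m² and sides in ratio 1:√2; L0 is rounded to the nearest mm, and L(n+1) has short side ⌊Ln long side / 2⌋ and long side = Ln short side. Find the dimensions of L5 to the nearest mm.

Let L0's short side be w mm. w · w√2 = 1.86 m² = 1,860,000 mm², so w ≈ 1146.8 mm and w√2 ≈ 1621.9 mm → L0 = 1147 × 1622 mm.
L1: ⌊1622/2⌋ × 1147 = 811 × 1147 mm
L2: ⌊1147/2⌋ × 811 = 573 × 811 mm
L3: ⌊811/2⌋ × 573 = 405 × 573 mm
L4: ⌊573/2⌋ × 405 = 286 × 405 mm
L5: ⌊405/2⌋ × 286 = 202 × 286 mm

202 × 286 mm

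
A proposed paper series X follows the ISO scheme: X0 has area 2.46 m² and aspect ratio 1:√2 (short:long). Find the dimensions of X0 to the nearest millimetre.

Let the short side be w mm. Then w · w√2 = 2.46 m² = 2,460,000 mm².
w² = 2,460,000/√2, so w ≈ 1318.9 mm; long side = w√2 ≈ 1865.2 mm.

1319 × 1865 mm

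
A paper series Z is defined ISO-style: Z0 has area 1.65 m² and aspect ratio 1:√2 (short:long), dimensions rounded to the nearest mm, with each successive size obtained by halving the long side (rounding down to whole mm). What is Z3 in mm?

382 × 540 mm

Let Z0's short side be w mm. w · w√2 = 1.65 m² = 1,650,000 mm², so w ≈ 1080.2 mm and w√2 ≈ 1527.6 mm → Z0 = 1080 × 1528 mm.
Z1: ⌊1528/2⌋ × 1080 = 764 × 1080 mm
Z2: ⌊1080/2⌋ × 764 = 540 × 764 mm
Z3: ⌊764/2⌋ × 540 = 382 × 540 mm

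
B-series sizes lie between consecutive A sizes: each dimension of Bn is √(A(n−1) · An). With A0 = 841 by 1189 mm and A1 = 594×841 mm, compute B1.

Short side: √(841 · 594) = √499554 ≈ 706.8 → 707 mm
Long side: √(1189 · 841) = √999949 ≈ 1000.0 → 1000 mm

707 × 1000 mm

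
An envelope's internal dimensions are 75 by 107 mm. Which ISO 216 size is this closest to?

Aspect ratio 107/75 ≈ 1.427 — close to the ISO √2 ≈ 1.414.
In the A-series (A0 area = 1 m²): A7 = 74 × 105 mm.
Off by 3 mm total — nearest standard size.

A7 (74 × 105 mm)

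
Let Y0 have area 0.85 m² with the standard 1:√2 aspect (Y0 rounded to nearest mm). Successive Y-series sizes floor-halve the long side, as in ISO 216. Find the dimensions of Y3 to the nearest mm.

Let Y0's short side be w mm. w · w√2 = 0.85 m² = 850,000 mm², so w ≈ 775.3 mm and w√2 ≈ 1096.4 mm → Y0 = 775 × 1096 mm.
Y1: ⌊1096/2⌋ × 775 = 548 × 775 mm
Y2: ⌊775/2⌋ × 548 = 387 × 548 mm
Y3: ⌊548/2⌋ × 387 = 274 × 387 mm

274 × 387 mm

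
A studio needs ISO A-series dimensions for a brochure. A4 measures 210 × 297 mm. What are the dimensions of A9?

37 × 52 mm

A5: ⌊297/2⌋ × 210 = 148 × 210 mm
A6: ⌊210/2⌋ × 148 = 105 × 148 mm
A7: ⌊148/2⌋ × 105 = 74 × 105 mm
A8: ⌊105/2⌋ × 74 = 52 × 74 mm
A9: ⌊74/2⌋ × 52 = 37 × 52 mm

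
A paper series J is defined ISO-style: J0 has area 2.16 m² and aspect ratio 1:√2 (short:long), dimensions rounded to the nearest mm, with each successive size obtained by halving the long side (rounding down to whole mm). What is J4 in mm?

Let J0's short side be w mm. w · w√2 = 2.16 m² = 2,160,000 mm², so w ≈ 1235.9 mm and w√2 ≈ 1747.8 mm → J0 = 1236 × 1748 mm.
J1: ⌊1748/2⌋ × 1236 = 874 × 1236 mm
J2: ⌊1236/2⌋ × 874 = 618 × 874 mm
J3: ⌊874/2⌋ × 618 = 437 × 618 mm
J4: ⌊618/2⌋ × 437 = 309 × 437 mm

309 × 437 mm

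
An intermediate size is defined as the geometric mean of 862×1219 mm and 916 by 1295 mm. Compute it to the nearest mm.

Short side: √(862 · 916) = √789592 ≈ 888.6 → 889 mm
Long side: √(1219 · 1295) = √1578605 ≈ 1256.4 → 1256 mm

889 × 1256 mm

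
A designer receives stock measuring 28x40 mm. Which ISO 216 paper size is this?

Aspect ratio 40/28 ≈ 1.429 — close to the ISO √2 ≈ 1.414.
In the C-series (envelope sizes, between A and B): C10 = 28 × 40 mm.

C10 (28 × 40 mm)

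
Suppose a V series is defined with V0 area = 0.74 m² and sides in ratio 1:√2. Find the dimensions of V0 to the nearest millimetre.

723 × 1023 mm

Let the short side be w mm. Then w · w√2 = 0.74 m² = 740,000 mm².
w² = 740,000/√2, so w ≈ 723.4 mm; long side = w√2 ≈ 1023.0 mm.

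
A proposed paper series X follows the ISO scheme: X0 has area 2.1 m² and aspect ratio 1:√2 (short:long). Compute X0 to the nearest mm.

Let the short side be w mm. Then w · w√2 = 2.1 m² = 2,100,000 mm².
w² = 2,100,000/√2, so w ≈ 1218.6 mm; long side = w√2 ≈ 1723.3 mm.

1219 × 1723 mm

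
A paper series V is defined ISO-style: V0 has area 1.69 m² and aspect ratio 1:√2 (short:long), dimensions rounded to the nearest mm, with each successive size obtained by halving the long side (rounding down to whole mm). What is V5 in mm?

Let V0's short side be w mm. w · w√2 = 1.69 m² = 1,690,000 mm², so w ≈ 1093.2 mm and w√2 ≈ 1546.0 mm → V0 = 1093 × 1546 mm.
V1: ⌊1546/2⌋ × 1093 = 773 × 1093 mm
V2: ⌊1093/2⌋ × 773 = 546 × 773 mm
V3: ⌊773/2⌋ × 546 = 386 × 546 mm
V4: ⌊546/2⌋ × 386 = 273 × 386 mm
V5: ⌊386/2⌋ × 273 = 193 × 273 mm

193 × 273 mm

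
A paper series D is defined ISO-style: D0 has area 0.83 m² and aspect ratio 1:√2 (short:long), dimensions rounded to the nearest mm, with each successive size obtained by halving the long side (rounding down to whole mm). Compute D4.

191 × 270 mm

Let D0's short side be w mm. w · w√2 = 0.83 m² = 830,000 mm², so w ≈ 766.1 mm and w√2 ≈ 1083.4 mm → D0 = 766 × 1083 mm.
D1: ⌊1083/2⌋ × 766 = 541 × 766 mm
D2: ⌊766/2⌋ × 541 = 383 × 541 mm
D3: ⌊541/2⌋ × 383 = 270 × 383 mm
D4: ⌊383/2⌋ × 270 = 191 × 270 mm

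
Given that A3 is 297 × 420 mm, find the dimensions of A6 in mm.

105 × 148 mm

A4: ⌊420/2⌋ × 297 = 210 × 297 mm
A5: ⌊297/2⌋ × 210 = 148 × 210 mm
A6: ⌊210/2⌋ × 148 = 105 × 148 mm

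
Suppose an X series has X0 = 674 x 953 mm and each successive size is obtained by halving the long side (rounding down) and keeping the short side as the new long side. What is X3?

X1: ⌊953/2⌋ × 674 = 476 × 674 mm
X2: ⌊674/2⌋ × 476 = 337 × 476 mm
X3: ⌊476/2⌋ × 337 = 238 × 337 mm

238 × 337 mm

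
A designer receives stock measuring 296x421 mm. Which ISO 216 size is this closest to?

Aspect ratio 421/296 ≈ 1.422 — close to the ISO √2 ≈ 1.414.
In the A-series (A0 area = 1 m²): A3 = 297 × 420 mm.
Off by 2 mm total — nearest standard size.

A3 (297 × 420 mm)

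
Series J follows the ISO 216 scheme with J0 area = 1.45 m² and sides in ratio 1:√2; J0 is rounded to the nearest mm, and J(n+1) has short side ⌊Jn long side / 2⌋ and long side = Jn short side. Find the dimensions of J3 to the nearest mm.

Let J0's short side be w mm. w · w√2 = 1.45 m² = 1,450,000 mm², so w ≈ 1012.6 mm and w√2 ≈ 1432.0 mm → J0 = 1013 × 1432 mm.
J1: ⌊1432/2⌋ × 1013 = 716 × 1013 mm
J2: ⌊1013/2⌋ × 716 = 506 × 716 mm
J3: ⌊716/2⌋ × 506 = 358 × 506 mm

358 × 506 mm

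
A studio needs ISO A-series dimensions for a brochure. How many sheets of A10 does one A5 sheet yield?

32

A5 = 148 × 210 mm; A10 = 26 × 37 mm.
Each halving step doubles the count; 5 steps from A5 to A10.
2^5 = 32.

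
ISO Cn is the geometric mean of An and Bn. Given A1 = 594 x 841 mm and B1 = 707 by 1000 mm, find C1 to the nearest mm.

Short side: √(594 · 707) = √419958 ≈ 648.0 → 648 mm
Long side: √(841 · 1000) = √841000 ≈ 917.1 → 917 mm

648 × 917 mm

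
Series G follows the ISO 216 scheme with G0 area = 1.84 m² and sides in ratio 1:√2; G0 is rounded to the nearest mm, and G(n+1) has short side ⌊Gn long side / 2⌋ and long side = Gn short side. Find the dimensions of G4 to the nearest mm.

285 × 403 mm

Let G0's short side be w mm. w · w√2 = 1.84 m² = 1,840,000 mm², so w ≈ 1140.6 mm and w√2 ≈ 1613.1 mm → G0 = 1141 × 1613 mm.
G1: ⌊1613/2⌋ × 1141 = 806 × 1141 mm
G2: ⌊1141/2⌋ × 806 = 570 × 806 mm
G3: ⌊806/2⌋ × 570 = 403 × 570 mm
G4: ⌊570/2⌋ × 403 = 285 × 403 mm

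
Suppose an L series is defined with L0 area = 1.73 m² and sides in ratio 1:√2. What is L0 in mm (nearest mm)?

1106 × 1564 mm

Let the short side be w mm. Then w · w√2 = 1.73 m² = 1,730,000 mm².
w² = 1,730,000/√2, so w ≈ 1106.0 mm; long side = w√2 ≈ 1564.2 mm.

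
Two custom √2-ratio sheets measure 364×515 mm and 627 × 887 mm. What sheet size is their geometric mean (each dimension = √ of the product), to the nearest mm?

478 × 676 mm

Short side: √(364 · 627) = √228228 ≈ 477.7 → 478 mm
Long side: √(515 · 887) = √456805 ≈ 675.9 → 676 mm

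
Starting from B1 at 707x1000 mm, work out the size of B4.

250 × 353 mm

B2: ⌊1000/2⌋ × 707 = 500 × 707 mm
B3: ⌊707/2⌋ × 500 = 353 × 500 mm
B4: ⌊500/2⌋ × 353 = 250 × 353 mm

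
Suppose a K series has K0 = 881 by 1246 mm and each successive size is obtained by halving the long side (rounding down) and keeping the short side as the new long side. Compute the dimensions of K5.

155 × 220 mm

K1: ⌊1246/2⌋ × 881 = 623 × 881 mm
K2: ⌊881/2⌋ × 623 = 440 × 623 mm
K3: ⌊623/2⌋ × 440 = 311 × 440 mm
K4: ⌊440/2⌋ × 311 = 220 × 311 mm
K5: ⌊311/2⌋ × 220 = 155 × 220 mm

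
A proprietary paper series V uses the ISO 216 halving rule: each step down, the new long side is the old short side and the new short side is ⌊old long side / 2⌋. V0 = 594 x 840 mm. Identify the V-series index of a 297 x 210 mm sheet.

V0: 594 × 840 mm
V1: 420 × 594 mm
V2: 297 × 420 mm
V3: 210 × 297 mm
V4: 148 × 210 mm
→ matches V3.

V3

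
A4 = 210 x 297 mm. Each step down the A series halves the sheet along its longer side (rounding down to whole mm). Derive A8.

A5: ⌊297/2⌋ × 210 = 148 × 210 mm
A6: ⌊210/2⌋ × 148 = 105 × 148 mm
A7: ⌊148/2⌋ × 105 = 74 × 105 mm
A8: ⌊105/2⌋ × 74 = 52 × 74 mm

52 × 74 mm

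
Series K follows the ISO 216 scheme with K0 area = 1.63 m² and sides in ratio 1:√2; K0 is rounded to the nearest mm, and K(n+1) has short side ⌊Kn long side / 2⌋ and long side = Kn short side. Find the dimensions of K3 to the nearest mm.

Let K0's short side be w mm. w · w√2 = 1.63 m² = 1,630,000 mm², so w ≈ 1073.6 mm and w√2 ≈ 1518.3 mm → K0 = 1074 × 1518 mm.
K1: ⌊1518/2⌋ × 1074 = 759 × 1074 mm
K2: ⌊1074/2⌋ × 759 = 537 × 759 mm
K3: ⌊759/2⌋ × 537 = 379 × 537 mm

379 × 537 mm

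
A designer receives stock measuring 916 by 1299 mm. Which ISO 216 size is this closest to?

C0 (917 × 1297 mm)

Aspect ratio 1299/916 ≈ 1.418 — close to the ISO √2 ≈ 1.414.
In the C-series (envelope sizes, between A and B): C0 = 917 × 1297 mm.
Off by 3 mm total — nearest standard size.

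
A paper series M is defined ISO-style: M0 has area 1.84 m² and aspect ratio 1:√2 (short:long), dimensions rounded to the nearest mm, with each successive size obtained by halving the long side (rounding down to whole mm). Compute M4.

285 × 403 mm

Let M0's short side be w mm. w · w√2 = 1.84 m² = 1,840,000 mm², so w ≈ 1140.6 mm and w√2 ≈ 1613.1 mm → M0 = 1141 × 1613 mm.
M1: ⌊1613/2⌋ × 1141 = 806 × 1141 mm
M2: ⌊1141/2⌋ × 806 = 570 × 806 mm
M3: ⌊806/2⌋ × 570 = 403 × 570 mm
M4: ⌊570/2⌋ × 403 = 285 × 403 mm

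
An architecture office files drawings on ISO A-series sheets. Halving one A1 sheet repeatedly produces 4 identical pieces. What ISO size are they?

A3

4 = 2^2, so 2 halving steps.
A1 → A2 → … → A3 after 2 steps.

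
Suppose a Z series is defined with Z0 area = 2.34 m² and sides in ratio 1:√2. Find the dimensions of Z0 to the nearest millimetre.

1286 × 1819 mm

Let the short side be w mm. Then w · w√2 = 2.34 m² = 2,340,000 mm².
w² = 2,340,000/√2, so w ≈ 1286.3 mm; long side = w√2 ≈ 1819.1 mm.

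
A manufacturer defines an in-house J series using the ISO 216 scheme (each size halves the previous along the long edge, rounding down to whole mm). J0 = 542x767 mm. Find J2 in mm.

J1: ⌊767/2⌋ × 542 = 383 × 542 mm
J2: ⌊542/2⌋ × 383 = 271 × 383 mm

271 × 383 mm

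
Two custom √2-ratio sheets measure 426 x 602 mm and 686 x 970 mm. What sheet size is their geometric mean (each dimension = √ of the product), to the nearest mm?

Short side: √(426 · 686) = √292236 ≈ 540.6 → 541 mm
Long side: √(602 · 970) = √583940 ≈ 764.2 → 764 mm

541 × 764 mm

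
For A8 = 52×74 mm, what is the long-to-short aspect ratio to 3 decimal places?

74 / 52 = 1.423
ISO 216 targets √2 ≈ 1.414; the +0.009 deviation is from mm rounding.

1.423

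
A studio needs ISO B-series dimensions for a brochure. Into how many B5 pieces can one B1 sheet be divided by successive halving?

16

Each ISO step halves the sheet: 1 × B1 → 2 × B2 → 4 × B3 → 8 × B4 → …
From B1 to B5 is 4 halving steps: 2^4 = 16.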